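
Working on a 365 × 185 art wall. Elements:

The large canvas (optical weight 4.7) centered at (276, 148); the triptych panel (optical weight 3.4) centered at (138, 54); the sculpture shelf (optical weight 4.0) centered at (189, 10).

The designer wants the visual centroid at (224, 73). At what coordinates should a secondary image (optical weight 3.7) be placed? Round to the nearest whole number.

New total weight: (4.7 + 3.4 + 4.0) + 3.7 = 15.8.
Along x: (2522.4 + 3.7·x) / 15.8 = 224 (existing moment 4.7·276 + 3.4·138 + 4.0·189 = 2522.4) ⇒ x = (3539.2 − 2522.4) / 3.7 ≈ 274.81.
Along y: (919.2 + 3.7·y) / 15.8 = 73 (existing moment 4.7·148 + 3.4·54 + 4.0·10 = 919.2) ⇒ y = (1153.4 − 919.2) / 3.7 ≈ 63.30.

(275, 63)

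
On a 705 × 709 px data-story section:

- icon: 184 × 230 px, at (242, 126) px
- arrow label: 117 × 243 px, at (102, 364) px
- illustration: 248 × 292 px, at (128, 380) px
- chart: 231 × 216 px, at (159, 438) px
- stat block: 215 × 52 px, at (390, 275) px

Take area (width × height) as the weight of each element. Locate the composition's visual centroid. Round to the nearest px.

Areas → weights: icon 184·230 = 42320, arrow label 117·243 = 28431, illustration 248·292 = 72416, chart 231·216 = 49896, stat block 215·52 = 11180; Σw = 204243.
x-moment: 42320·242 + 28431·102 + 72416·128 + 49896·159 + 11180·390 = 34704314; centroid 34704314/204243 ≈ 169.92.
y-moment: 42320·126 + 28431·364 + 72416·380 + 49896·438 + 11180·275 = 68128232; centroid 68128232/204243 ≈ 333.56.

(170, 334)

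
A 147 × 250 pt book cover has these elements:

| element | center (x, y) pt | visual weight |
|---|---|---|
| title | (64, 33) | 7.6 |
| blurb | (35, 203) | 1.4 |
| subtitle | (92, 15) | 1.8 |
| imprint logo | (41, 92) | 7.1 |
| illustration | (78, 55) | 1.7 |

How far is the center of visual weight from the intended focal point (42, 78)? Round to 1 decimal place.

≈ 19.0 pt

Σw = 7.6 + 1.4 + 1.8 + 7.1 + 1.7 = 19.6.
x: (7.6·64 + 1.4·35 + 1.8·92 + 7.1·41 + 1.7·78) / 19.6 = 1124.7 / 19.6 ≈ 57.38
y: (7.6·33 + 1.4·203 + 1.8·15 + 7.1·92 + 1.7·55) / 19.6 = 1308.7 / 19.6 ≈ 66.77
From (42, 78): dx = 15.38, dy = -11.23, so the distance is √(dx²+dy²) ≈ 19.05.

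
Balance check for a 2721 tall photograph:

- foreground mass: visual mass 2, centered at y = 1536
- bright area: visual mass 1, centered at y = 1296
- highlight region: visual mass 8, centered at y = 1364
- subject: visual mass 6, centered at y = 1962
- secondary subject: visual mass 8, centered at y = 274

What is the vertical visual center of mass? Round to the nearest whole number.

Σw = 2 + 1 + 8 + 6 + 8 = 25.
Σw·y = 2·1536 + 1·1296 + 8·1364 + 6·1962 + 8·274 = 29244, so ȳ = 29244/25 ≈ 1169.76.

y ≈ 1170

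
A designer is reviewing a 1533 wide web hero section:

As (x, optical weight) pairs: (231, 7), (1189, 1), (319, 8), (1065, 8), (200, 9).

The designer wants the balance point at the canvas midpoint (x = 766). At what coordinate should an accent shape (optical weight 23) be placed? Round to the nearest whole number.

After adding the accent shape, total weight = 7 + 1 + 8 + 8 + 9 + 23 = 56.
x: target moment 56×766 = 42896; current 7·231 + 1·1189 + 8·319 + 8·1065 + 9·200 = 15678; the accent shape supplies 27218, so x = 27218/23 ≈ 1183.39.

x ≈ 1183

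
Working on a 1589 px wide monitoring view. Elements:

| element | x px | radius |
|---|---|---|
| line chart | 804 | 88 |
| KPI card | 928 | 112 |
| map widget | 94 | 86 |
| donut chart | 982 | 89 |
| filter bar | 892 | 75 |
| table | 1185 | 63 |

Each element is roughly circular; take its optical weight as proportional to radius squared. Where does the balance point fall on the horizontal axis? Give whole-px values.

x ≈ 798

r² weights: line chart 88² = 7744, KPI card 112² = 12544, map widget 86² = 7396, donut chart 89² = 7921, filter bar 75² = 5625, table 63² = 3969. Total = 45199.
Σw·x = 36061419; x̄ = 36061419/45199 ≈ 797.84.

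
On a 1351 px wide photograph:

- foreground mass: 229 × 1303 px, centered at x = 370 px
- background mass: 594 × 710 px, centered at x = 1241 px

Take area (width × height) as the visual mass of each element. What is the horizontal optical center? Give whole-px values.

x ≈ 880

Areas → weights: foreground mass 229·1303 = 298387, background mass 594·710 = 421740; Σw = 720127.
x: (298387·370 + 421740·1241) / 720127 = 633782530 / 720127 ≈ 880.10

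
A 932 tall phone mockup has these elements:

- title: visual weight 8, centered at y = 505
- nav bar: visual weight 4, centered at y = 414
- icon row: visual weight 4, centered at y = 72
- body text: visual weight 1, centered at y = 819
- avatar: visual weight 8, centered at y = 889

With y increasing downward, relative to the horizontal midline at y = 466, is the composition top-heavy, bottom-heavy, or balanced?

bottom-heavy

Weights sum to 8 + 4 + 4 + 1 + 8 = 25.
y: (8·505 + 4·414 + 4·72 + 1·819 + 8·889) / 25 = 13915 / 25 ≈ 556.60
556.6 lies below (larger y than) the midline 466, so the layout is bottom-heavy.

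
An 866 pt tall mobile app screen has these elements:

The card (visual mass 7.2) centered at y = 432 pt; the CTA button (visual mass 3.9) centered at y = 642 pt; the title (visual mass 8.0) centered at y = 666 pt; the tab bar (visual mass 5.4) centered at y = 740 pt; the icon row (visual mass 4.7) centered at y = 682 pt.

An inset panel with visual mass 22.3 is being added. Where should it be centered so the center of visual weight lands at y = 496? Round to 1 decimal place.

With the inset panel, Σw becomes 7.2 + 3.9 + 8.0 + 5.4 + 4.7 + 22.3 = 51.5.
y: target moment 51.5×496 = 25544.0; current 7.2·432 + 3.9·642 + 8.0·666 + 5.4·740 + 4.7·682 = 18143.6; the inset panel supplies 7400.4, so y = 7400.4/22.3 ≈ 331.86.

y ≈ 331.9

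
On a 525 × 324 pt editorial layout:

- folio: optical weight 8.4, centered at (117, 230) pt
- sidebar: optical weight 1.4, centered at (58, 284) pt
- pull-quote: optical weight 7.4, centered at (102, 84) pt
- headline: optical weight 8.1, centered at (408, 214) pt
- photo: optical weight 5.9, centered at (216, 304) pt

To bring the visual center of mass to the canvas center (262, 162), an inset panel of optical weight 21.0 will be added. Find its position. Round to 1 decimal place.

After adding the inset panel, total weight = 8.4 + 1.4 + 7.4 + 8.1 + 5.9 + 21.0 = 52.2.
Along x: (6398.0 + 21.0·x) / 52.2 = 262 (existing moment 8.4·117 + 1.4·58 + 7.4·102 + 8.1·408 + 5.9·216 = 6398.0) ⇒ x = (13676.4 − 6398.0) / 21.0 ≈ 346.59.
Along y: (6478.2 + 21.0·y) / 52.2 = 162 (existing moment 8.4·230 + 1.4·284 + 7.4·84 + 8.1·214 + 5.9·304 = 6478.2) ⇒ y = (8456.4 − 6478.2) / 21.0 ≈ 94.20.

(346.6, 94.2)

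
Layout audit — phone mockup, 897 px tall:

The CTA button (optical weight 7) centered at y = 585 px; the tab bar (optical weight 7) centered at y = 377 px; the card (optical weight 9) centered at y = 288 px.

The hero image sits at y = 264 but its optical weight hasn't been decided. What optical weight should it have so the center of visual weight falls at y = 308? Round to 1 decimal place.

Fixed elements: Σw = 7 + 7 + 9 = 23, Σw·y = 7·585 + 7·377 + 9·288 = 9326.
For the centroid to hit 308: (9326 + w·264) / (23 + w) = 308.
Rearranging, w·(264 − 308) = 308·23 − 9326 = -2242, so w ≈ -2242/-44 = 50.95.

w ≈ 51.0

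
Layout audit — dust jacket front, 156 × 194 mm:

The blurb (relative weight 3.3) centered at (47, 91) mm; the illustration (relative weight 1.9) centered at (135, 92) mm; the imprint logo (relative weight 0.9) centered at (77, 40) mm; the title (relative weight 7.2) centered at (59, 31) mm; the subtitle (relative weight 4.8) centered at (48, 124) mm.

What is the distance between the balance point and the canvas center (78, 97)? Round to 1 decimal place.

≈ 28.0 mm

Total weight = 3.3 + 1.9 + 0.9 + 7.2 + 4.8 = 18.1.
x: (3.3·47 + 1.9·135 + 0.9·77 + 7.2·59 + 4.8·48) / 18.1 = 1136.1 / 18.1 ≈ 62.77
y: (3.3·91 + 1.9·92 + 0.9·40 + 7.2·31 + 4.8·124) / 18.1 = 1329.5 / 18.1 ≈ 73.45
From (78, 97): dx = -15.23, dy = -23.55, so the distance is √(dx²+dy²) ≈ 28.04.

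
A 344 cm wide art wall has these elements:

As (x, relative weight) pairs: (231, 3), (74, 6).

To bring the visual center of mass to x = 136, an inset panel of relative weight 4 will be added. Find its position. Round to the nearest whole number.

x ≈ 158

After adding the inset panel, total weight = 3 + 6 + 4 = 13.
x: target moment 13×136 = 1768; current 3·231 + 6·74 = 1137; the inset panel supplies 631, so x = 631/4 ≈ 157.75.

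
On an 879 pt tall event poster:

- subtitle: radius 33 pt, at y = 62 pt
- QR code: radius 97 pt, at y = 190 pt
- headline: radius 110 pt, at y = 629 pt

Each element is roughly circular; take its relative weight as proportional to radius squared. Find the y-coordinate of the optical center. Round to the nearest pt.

y ≈ 419

Weights ∝ r²: subtitle 33² = 1089, QR code 97² = 9409, headline 110² = 12100; Σw = 22598.
y-moment: 1089·62 + 9409·190 + 12100·629 = 9466128; centroid 9466128/22598 ≈ 418.89.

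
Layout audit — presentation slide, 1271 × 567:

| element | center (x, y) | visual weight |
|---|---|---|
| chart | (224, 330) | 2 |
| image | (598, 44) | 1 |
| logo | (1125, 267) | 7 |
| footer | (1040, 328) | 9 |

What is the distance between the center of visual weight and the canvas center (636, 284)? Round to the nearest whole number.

Total weight = 2 + 1 + 7 + 9 = 19.
x-moment: 2·224 + 1·598 + 7·1125 + 9·1040 = 18281; centroid 18281/19 ≈ 962.16.
y-moment: 2·330 + 1·44 + 7·267 + 9·328 = 5525; centroid 5525/19 ≈ 290.79.
Offset from (636, 284): Δx ≈ 326.16, Δy ≈ 6.79; distance = √(Δx² + Δy²) ≈ 326.23.

≈ 326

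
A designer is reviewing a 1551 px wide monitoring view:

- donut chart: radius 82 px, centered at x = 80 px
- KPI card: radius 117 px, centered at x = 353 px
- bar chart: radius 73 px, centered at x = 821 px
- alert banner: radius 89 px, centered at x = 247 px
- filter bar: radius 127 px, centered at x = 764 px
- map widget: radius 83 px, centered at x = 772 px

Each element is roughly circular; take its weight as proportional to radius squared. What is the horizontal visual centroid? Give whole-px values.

x ≈ 518

Weights ∝ r²: donut chart 82² = 6724, KPI card 117² = 13689, bar chart 73² = 5329, alert banner 89² = 7921, filter bar 127² = 16129, map widget 83² = 6889; Σw = 56681.
x: (6724·80 + 13689·353 + 5329·821 + 7921·247 + 16129·764 + 6889·772) / 56681 = 29342597 / 56681 ≈ 517.68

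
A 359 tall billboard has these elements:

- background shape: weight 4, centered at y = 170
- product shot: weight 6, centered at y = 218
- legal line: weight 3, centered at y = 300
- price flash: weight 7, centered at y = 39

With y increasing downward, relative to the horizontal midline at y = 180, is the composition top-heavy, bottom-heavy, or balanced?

Σw = 4 + 6 + 3 + 7 = 20.
y: (4·170 + 6·218 + 3·300 + 7·39) / 20 = 3161 / 20 ≈ 158.05
158.1 lies above (smaller y than) the midline 180, so the layout is top-heavy.

top-heavy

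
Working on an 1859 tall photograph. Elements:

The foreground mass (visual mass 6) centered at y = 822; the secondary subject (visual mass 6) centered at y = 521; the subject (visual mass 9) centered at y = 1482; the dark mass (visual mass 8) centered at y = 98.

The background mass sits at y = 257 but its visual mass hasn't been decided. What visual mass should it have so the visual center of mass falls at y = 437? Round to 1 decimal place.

w ≈ 52.8

Known weights sum to 6 + 6 + 9 + 8 = 29; their moment is 6·822 + 6·521 + 9·1482 + 8·98 = 22180.
For the centroid to hit 437: (22180 + w·257) / (29 + w) = 437.
So w = (437·29 − 22180)/(257 − 437) = -9507/-180 ≈ 52.82.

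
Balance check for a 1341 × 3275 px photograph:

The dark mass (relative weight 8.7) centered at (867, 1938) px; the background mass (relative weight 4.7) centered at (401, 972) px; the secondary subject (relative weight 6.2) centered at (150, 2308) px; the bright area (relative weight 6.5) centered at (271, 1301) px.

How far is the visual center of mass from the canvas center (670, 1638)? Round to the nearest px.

Total weight = 8.7 + 4.7 + 6.2 + 6.5 = 26.1.
Σw·x = 8.7·867 + 4.7·401 + 6.2·150 + 6.5·271 = 12119.1, so x̄ = 12119.1/26.1 ≈ 464.33.
Σw·y = 8.7·1938 + 4.7·972 + 6.2·2308 + 6.5·1301 = 44195.1, so ȳ = 44195.1/26.1 ≈ 1693.30.
Offset from (670, 1638): Δx ≈ -205.67, Δy ≈ 55.30; distance = √(Δx² + Δy²) ≈ 212.97.

≈ 213 px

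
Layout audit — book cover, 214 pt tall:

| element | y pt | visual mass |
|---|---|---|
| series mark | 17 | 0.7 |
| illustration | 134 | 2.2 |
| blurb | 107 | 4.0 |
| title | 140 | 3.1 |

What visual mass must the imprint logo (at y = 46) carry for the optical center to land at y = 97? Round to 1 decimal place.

Existing Σw = 10.0 (0.7 + 2.2 + 4.0 + 3.1); existing moment 0.7·17 + 2.2·134 + 4.0·107 + 3.1·140 = 1168.7.
Set Σw·y/Σw = 97: (1168.7 + 46w) = 97·(10.0 + w).
So w = (97·10.0 − 1168.7)/(46 − 97) = -198.7/-51 ≈ 3.90.

w ≈ 3.9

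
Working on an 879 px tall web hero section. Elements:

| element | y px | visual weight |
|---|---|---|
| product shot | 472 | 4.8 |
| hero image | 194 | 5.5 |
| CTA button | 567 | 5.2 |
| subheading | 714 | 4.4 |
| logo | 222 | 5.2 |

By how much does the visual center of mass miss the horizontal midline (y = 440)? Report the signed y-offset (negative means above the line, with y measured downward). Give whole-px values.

Total weight = 4.8 + 5.5 + 5.2 + 4.4 + 5.2 = 25.1.
y: (4.8·472 + 5.5·194 + 5.2·567 + 4.4·714 + 5.2·222) / 25.1 = 10577.0 / 25.1 ≈ 421.39
Against y = 440, that's 421.39 − 440 = -18.61.

≈ -19 px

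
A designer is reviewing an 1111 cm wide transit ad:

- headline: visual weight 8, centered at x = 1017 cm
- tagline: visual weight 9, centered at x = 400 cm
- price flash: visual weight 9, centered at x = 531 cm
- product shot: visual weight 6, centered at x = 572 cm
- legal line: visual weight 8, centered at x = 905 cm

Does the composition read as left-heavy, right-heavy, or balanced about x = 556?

right-heavy

Σw = 8 + 9 + 9 + 6 + 8 = 40.
Σw·x = 8·1017 + 9·400 + 9·531 + 6·572 + 8·905 = 27187, so x̄ = 27187/40 ≈ 679.67.
679.7 lies right of the midline 556, so the layout is right-heavy.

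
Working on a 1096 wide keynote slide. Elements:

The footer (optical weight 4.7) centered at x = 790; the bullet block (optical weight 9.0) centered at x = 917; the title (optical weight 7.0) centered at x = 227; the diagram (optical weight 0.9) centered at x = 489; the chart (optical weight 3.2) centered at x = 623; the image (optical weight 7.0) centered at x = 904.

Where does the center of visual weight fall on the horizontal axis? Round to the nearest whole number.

x ≈ 702

Total weight = 4.7 + 9.0 + 7.0 + 0.9 + 3.2 + 7.0 = 31.8.
x: moment 22316.7 / weight 31.8 ≈ 701.78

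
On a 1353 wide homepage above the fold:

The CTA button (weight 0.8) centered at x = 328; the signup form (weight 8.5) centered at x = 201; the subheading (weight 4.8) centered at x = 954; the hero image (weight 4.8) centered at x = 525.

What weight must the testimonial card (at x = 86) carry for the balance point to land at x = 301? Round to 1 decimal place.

Existing Σw = 18.9 (0.8 + 8.5 + 4.8 + 4.8); existing moment 0.8·328 + 8.5·201 + 4.8·954 + 4.8·525 = 9070.1.
Balance at x = 301 requires (9070.1 + w·86) / (18.9 + w) = 301.
Solving: w = (301·18.9 − 9070.1) / (86 − 301) = -3381.2 / -215 ≈ 15.73.

w ≈ 15.7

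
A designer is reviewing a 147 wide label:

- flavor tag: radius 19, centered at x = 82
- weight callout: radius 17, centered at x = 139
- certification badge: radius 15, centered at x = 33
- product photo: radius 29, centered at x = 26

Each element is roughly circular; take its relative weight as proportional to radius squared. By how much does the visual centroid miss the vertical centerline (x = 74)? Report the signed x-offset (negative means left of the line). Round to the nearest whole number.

≈ -16

r² weights: flavor tag 19² = 361, weight callout 17² = 289, certification badge 15² = 225, product photo 29² = 841. Total = 1716.
x: (361·82 + 289·139 + 225·33 + 841·26) / 1716 = 99064 / 1716 ≈ 57.73
Difference: 57.73 − 74 ≈ -16.27.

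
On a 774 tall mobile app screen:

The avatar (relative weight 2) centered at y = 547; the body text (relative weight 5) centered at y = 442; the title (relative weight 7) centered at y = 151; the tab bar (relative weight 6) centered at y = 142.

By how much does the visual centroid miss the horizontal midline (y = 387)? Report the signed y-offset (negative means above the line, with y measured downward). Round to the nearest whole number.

Total weight = 2 + 5 + 7 + 6 = 20.
Σw·y = 2·547 + 5·442 + 7·151 + 6·142 = 5213, so ȳ = 5213/20 ≈ 260.65.
Against y = 387, that's 260.65 − 387 = -126.35.

≈ -126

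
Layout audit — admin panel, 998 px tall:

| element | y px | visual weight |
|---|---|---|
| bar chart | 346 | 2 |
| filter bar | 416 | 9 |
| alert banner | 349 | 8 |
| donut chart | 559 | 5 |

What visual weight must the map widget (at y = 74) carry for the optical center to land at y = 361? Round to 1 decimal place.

w ≈ 4.7

Fixed elements: Σw = 2 + 9 + 8 + 5 = 24, Σw·y = 2·346 + 9·416 + 8·349 + 5·559 = 10023.
Set Σw·y/Σw = 361: (10023 + 74w) = 361·(24 + w).
Solving: w = (361·24 − 10023) / (74 − 361) = -1359 / -287 ≈ 4.74.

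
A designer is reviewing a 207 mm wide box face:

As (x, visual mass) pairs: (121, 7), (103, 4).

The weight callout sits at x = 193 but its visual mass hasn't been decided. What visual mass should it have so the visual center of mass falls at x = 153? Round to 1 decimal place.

Known weights sum to 7 + 4 = 11; their moment is 7·121 + 4·103 = 1259.
For the centroid to hit 153: (1259 + w·193) / (11 + w) = 153.
Rearranging, w·(193 − 153) = 153·11 − 1259 = 424, so w ≈ 424/40 = 10.60.

w ≈ 10.6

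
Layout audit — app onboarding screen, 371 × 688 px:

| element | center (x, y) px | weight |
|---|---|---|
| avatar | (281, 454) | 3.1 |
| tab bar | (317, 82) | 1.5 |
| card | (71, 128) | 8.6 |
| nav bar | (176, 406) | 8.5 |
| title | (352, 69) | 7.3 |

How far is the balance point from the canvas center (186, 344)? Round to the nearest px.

Weights sum to 3.1 + 1.5 + 8.6 + 8.5 + 7.3 = 29.0.
x: (3.1·281 + 1.5·317 + 8.6·71 + 8.5·176 + 7.3·352) / 29.0 = 6022.8 / 29.0 ≈ 207.68
y: (3.1·454 + 1.5·82 + 8.6·128 + 8.5·406 + 7.3·69) / 29.0 = 6585.9 / 29.0 ≈ 227.10
Relative to (186, 344): Δ = (21.68, -116.90); |Δ| = √(21.68² + -116.90²) ≈ 118.89.

≈ 119 px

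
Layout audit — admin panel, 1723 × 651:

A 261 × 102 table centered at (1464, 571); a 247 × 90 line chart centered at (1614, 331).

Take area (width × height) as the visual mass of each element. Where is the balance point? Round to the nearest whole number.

Areas: table 261·102 = 26622, line chart 247·90 = 22230. Total weight = 48852.
x-moment: 26622·1464 + 22230·1614 = 74853828; centroid 74853828/48852 ≈ 1532.26.
y-moment: 26622·571 + 22230·331 = 22559292; centroid 22559292/48852 ≈ 461.79.

(1532, 462)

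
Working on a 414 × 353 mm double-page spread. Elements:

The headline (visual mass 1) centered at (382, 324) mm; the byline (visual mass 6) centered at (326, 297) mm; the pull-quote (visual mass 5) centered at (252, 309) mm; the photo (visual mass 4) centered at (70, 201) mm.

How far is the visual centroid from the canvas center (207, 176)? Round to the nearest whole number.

≈ 108 mm

Σw = 1 + 6 + 5 + 4 = 16.
x-moment: 1·382 + 6·326 + 5·252 + 4·70 = 3878; centroid 3878/16 ≈ 242.38.
y-moment: 1·324 + 6·297 + 5·309 + 4·201 = 4455; centroid 4455/16 ≈ 278.44.
Relative to (207, 176): Δ = (35.38, 102.44); |Δ| = √(35.38² + 102.44²) ≈ 108.37.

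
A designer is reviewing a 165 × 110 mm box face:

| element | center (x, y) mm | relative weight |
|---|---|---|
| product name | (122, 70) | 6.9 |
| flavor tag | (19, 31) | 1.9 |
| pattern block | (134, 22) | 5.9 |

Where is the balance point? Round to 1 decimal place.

(113.5, 45.7)

Σw = 6.9 + 1.9 + 5.9 = 14.7.
Σw·x = 6.9·122 + 1.9·19 + 5.9·134 = 1668.5, so x̄ = 1668.5/14.7 ≈ 113.50.
Σw·y = 6.9·70 + 1.9·31 + 5.9·22 = 671.7, so ȳ = 671.7/14.7 ≈ 45.69.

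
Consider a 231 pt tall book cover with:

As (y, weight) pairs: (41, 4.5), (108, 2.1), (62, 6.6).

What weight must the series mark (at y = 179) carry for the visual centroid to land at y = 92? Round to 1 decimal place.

Fixed elements: Σw = 4.5 + 2.1 + 6.6 = 13.2, Σw·y = 4.5·41 + 2.1·108 + 6.6·62 = 820.5.
For the centroid to hit 92: (820.5 + w·179) / (13.2 + w) = 92.
Rearranging, w·(179 − 92) = 92·13.2 − 820.5 = 393.9, so w ≈ 393.9/87 = 4.53.

w ≈ 4.5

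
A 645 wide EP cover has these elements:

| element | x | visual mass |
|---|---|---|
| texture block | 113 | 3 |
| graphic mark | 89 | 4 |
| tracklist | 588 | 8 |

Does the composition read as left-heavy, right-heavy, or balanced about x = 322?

right-heavy

Total weight = 3 + 4 + 8 = 15.
x-moment: 3·113 + 4·89 + 8·588 = 5399; centroid 5399/15 ≈ 359.93.
359.9 lies right of the midline 322, so the layout is right-heavy.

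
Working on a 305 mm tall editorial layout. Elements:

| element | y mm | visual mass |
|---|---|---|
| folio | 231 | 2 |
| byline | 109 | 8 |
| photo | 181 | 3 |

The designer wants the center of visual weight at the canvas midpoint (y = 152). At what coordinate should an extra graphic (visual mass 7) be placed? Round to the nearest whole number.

New total weight: (2 + 8 + 3) + 7 = 20.
Along y: (1877 + 7·y) / 20 = 152 (existing moment 2·231 + 8·109 + 3·181 = 1877) ⇒ y = (3040 − 1877) / 7 ≈ 166.14.

y ≈ 166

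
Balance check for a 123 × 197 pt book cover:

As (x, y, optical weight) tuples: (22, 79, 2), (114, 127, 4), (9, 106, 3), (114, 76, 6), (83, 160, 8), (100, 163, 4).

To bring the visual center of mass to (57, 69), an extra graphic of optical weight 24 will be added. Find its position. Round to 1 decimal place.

(26.3, 6.1)

With the extra graphic, Σw becomes 2 + 4 + 3 + 6 + 8 + 4 + 24 = 51.
x: target moment 51×57 = 2907; current 2·22 + 4·114 + 3·9 + 6·114 + 8·83 + 4·100 = 2275; the extra graphic supplies 632, so x = 632/24 ≈ 26.33.
y: target moment 51×69 = 3519; current 2·79 + 4·127 + 3·106 + 6·76 + 8·160 + 4·163 = 3372; the extra graphic supplies 147, so y = 147/24 ≈ 6.12.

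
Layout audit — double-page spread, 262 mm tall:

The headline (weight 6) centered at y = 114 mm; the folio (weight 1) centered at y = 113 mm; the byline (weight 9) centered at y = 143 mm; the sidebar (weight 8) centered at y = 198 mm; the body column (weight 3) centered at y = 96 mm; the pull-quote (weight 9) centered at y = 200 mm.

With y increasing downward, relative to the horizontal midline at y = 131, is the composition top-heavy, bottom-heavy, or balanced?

Σw = 6 + 1 + 9 + 8 + 3 + 9 = 36.
Σw·y = 5756; ȳ = 5756/36 ≈ 159.89.
159.9 lies below (larger y than) the midline 131, so the layout is bottom-heavy.

bottom-heavy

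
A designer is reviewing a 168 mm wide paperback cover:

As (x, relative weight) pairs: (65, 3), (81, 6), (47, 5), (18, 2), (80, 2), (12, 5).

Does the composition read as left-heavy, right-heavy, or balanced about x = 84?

left-heavy

Weights sum to 3 + 6 + 5 + 2 + 2 + 5 = 23.
x-moment: 3·65 + 6·81 + 5·47 + 2·18 + 2·80 + 5·12 = 1172; centroid 1172/23 ≈ 50.96.
51.0 vs midline 84 → left-heavy.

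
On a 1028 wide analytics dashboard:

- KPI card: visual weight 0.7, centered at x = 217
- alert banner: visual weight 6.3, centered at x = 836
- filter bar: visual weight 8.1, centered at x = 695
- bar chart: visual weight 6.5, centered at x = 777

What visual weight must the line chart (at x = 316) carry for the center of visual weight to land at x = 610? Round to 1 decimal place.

Fixed elements: Σw = 0.7 + 6.3 + 8.1 + 6.5 = 21.6, Σw·x = 0.7·217 + 6.3·836 + 8.1·695 + 6.5·777 = 16098.7.
For the centroid to hit 610: (16098.7 + w·316) / (21.6 + w) = 610.
So w = (610·21.6 − 16098.7)/(316 − 610) = -2922.7/-294 ≈ 9.94.

w ≈ 9.9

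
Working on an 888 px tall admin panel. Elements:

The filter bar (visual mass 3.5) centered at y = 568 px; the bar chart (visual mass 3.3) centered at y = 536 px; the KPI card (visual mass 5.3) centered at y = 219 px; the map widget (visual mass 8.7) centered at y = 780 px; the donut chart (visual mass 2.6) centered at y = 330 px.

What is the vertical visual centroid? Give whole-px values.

Total weight = 3.5 + 3.3 + 5.3 + 8.7 + 2.6 = 23.4.
y-moment: 3.5·568 + 3.3·536 + 5.3·219 + 8.7·780 + 2.6·330 = 12561.5; centroid 12561.5/23.4 ≈ 536.82.

y ≈ 537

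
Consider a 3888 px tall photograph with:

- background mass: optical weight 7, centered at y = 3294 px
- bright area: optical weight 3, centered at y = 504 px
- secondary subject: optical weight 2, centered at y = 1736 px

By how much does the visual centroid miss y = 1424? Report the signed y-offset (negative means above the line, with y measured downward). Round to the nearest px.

≈ 913 px

Σw = 7 + 3 + 2 = 12.
y: (7·3294 + 3·504 + 2·1736) / 12 = 28042 / 12 ≈ 2336.83
Against y = 1424, that's 2336.83 − 1424 = 912.83.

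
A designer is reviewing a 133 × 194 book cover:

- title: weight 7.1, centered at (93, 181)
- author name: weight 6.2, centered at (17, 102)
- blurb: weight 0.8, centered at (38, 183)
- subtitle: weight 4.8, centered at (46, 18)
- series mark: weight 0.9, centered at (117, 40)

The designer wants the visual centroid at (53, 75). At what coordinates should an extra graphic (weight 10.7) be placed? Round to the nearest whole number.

With the extra graphic, Σw becomes 7.1 + 6.2 + 0.8 + 4.8 + 0.9 + 10.7 = 30.5.
x: target moment 30.5×53 = 1616.5; current 7.1·93 + 6.2·17 + 0.8·38 + 4.8·46 + 0.9·117 = 1122.2; the extra graphic supplies 494.3, so x = 494.3/10.7 ≈ 46.20.
y: target moment 30.5×75 = 2287.5; current 7.1·181 + 6.2·102 + 0.8·183 + 4.8·18 + 0.9·40 = 2186.3; the extra graphic supplies 101.2, so y = 101.2/10.7 ≈ 9.46.

(46, 9)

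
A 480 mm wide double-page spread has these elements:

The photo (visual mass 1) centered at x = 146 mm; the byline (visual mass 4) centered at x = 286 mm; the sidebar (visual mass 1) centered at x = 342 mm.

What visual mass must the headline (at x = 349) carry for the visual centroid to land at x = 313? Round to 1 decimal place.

Existing Σw = 6 (1 + 4 + 1); existing moment 1·146 + 4·286 + 1·342 = 1632.
Balance at x = 313 requires (1632 + w·349) / (6 + w) = 313.
Solving: w = (313·6 − 1632) / (349 − 313) = 246 / 36 ≈ 6.83.

w ≈ 6.8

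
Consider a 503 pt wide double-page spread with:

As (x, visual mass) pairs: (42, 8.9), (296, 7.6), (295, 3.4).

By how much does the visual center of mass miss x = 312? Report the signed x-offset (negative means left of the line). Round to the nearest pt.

≈ -130 pt

Weights sum to 8.9 + 7.6 + 3.4 = 19.9.
x-moment: 8.9·42 + 7.6·296 + 3.4·295 = 3626.4; centroid 3626.4/19.9 ≈ 182.23.
Against x = 312, that's 182.23 − 312 = -129.77.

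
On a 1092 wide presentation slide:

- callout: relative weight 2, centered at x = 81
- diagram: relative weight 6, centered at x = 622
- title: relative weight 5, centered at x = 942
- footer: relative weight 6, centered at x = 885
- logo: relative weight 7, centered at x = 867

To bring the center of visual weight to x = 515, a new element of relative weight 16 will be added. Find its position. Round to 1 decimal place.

x ≈ 102.9

With the new element, Σw becomes 2 + 6 + 5 + 6 + 7 + 16 = 42.
Along x: (19983 + 16·x) / 42 = 515 (existing moment 2·81 + 6·622 + 5·942 + 6·885 + 7·867 = 19983) ⇒ x = (21630 − 19983) / 16 ≈ 102.94.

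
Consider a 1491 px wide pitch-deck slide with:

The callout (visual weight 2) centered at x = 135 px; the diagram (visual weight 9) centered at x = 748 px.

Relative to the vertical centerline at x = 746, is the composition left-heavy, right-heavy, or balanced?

left-heavy

Σw = 2 + 9 = 11.
Σw·x = 2·135 + 9·748 = 7002, so x̄ = 7002/11 ≈ 636.55.
Since 636.5 is left of 746, the composition reads left-heavy.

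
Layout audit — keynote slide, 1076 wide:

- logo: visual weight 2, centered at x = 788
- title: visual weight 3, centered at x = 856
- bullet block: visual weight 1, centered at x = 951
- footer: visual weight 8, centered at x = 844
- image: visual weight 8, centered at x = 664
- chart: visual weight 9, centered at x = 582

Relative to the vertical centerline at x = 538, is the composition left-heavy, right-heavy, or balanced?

Σw = 2 + 3 + 1 + 8 + 8 + 9 = 31.
x: (2·788 + 3·856 + 1·951 + 8·844 + 8·664 + 9·582) / 31 = 22397 / 31 ≈ 722.48
Since 722.5 is right of 538, the composition reads right-heavy.

right-heavy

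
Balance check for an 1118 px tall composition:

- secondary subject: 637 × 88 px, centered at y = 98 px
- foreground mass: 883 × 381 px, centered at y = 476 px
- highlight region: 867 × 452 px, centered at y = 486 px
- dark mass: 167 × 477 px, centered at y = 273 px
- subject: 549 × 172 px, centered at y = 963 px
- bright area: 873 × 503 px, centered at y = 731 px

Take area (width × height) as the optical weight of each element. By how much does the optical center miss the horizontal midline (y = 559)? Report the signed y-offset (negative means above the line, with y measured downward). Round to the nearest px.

≈ 6 px

Areas: secondary subject 637·88 = 56056, foreground mass 883·381 = 336423, highlight region 867·452 = 391884, dark mass 167·477 = 79659, subject 549·172 = 94428, bright area 873·503 = 439119. Total weight = 1397569.
Σw·y = 789763520; ȳ = 789763520/1397569 ≈ 565.10.
Difference: 565.10 − 559 ≈ 6.10.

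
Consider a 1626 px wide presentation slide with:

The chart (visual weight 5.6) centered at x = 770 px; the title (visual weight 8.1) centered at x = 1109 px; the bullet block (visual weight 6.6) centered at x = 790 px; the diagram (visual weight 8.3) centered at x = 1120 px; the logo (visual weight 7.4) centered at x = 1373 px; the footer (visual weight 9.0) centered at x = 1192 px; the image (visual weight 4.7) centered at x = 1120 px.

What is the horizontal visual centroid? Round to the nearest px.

x ≈ 1086

Weights sum to 5.6 + 8.1 + 6.6 + 8.3 + 7.4 + 9.0 + 4.7 = 49.7.
Σw·x = 5.6·770 + 8.1·1109 + 6.6·790 + 8.3·1120 + 7.4·1373 + 9.0·1192 + 4.7·1120 = 53957.1, so x̄ = 53957.1/49.7 ≈ 1085.66.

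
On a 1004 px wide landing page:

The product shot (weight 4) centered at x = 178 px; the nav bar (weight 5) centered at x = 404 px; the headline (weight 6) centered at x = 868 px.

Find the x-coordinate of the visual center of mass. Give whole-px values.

x ≈ 529

Σw = 4 + 5 + 6 = 15.
x: (4·178 + 5·404 + 6·868) / 15 = 7940 / 15 ≈ 529.33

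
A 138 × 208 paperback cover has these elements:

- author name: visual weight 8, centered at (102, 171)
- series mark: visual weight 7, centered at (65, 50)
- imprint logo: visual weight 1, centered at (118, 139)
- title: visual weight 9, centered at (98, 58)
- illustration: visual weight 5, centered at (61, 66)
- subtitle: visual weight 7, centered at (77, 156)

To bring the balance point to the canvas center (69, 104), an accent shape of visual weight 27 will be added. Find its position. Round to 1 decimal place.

New total weight: (8 + 7 + 1 + 9 + 5 + 7) + 27 = 64.
Along x: (3115 + 27·x) / 64 = 69 (existing moment 8·102 + 7·65 + 1·118 + 9·98 + 5·61 + 7·77 = 3115) ⇒ x = (4416 − 3115) / 27 ≈ 48.19.
Along y: (3801 + 27·y) / 64 = 104 (existing moment 8·171 + 7·50 + 1·139 + 9·58 + 5·66 + 7·156 = 3801) ⇒ y = (6656 − 3801) / 27 ≈ 105.74.

(48.2, 105.7)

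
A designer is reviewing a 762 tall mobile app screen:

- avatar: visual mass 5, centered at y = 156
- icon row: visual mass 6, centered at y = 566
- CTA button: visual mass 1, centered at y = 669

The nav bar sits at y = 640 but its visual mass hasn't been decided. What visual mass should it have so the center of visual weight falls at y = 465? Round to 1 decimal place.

Known weights sum to 5 + 6 + 1 = 12; their moment is 5·156 + 6·566 + 1·669 = 4845.
Balance at y = 465 requires (4845 + w·640) / (12 + w) = 465.
Rearranging, w·(640 − 465) = 465·12 − 4845 = 735, so w ≈ 735/175 = 4.20.

w ≈ 4.2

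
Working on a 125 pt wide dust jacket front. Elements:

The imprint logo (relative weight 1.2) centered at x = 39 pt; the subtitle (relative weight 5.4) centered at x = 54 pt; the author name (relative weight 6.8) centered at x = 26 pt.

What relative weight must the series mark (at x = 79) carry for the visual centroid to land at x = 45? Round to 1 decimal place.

w ≈ 2.6

Fixed elements: Σw = 1.2 + 5.4 + 6.8 = 13.4, Σw·x = 1.2·39 + 5.4·54 + 6.8·26 = 515.2.
Set Σw·x/Σw = 45: (515.2 + 79w) = 45·(13.4 + w).
Solving: w = (45·13.4 − 515.2) / (79 − 45) = 87.8 / 34 ≈ 2.58.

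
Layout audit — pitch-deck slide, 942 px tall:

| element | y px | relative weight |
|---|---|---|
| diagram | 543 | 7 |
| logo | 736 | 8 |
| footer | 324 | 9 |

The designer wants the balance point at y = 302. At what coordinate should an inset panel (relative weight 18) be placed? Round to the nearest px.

With the inset panel, Σw becomes 7 + 8 + 9 + 18 = 42.
Along y: (12605 + 18·y) / 42 = 302 (existing moment 7·543 + 8·736 + 9·324 = 12605) ⇒ y = (12684 − 12605) / 18 ≈ 4.39.

y ≈ 4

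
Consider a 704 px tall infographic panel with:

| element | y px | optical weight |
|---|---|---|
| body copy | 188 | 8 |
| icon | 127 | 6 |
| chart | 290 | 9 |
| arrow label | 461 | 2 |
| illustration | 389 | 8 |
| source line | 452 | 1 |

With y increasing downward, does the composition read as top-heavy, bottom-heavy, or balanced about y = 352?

Total weight = 8 + 6 + 9 + 2 + 8 + 1 = 34.
y: (8·188 + 6·127 + 9·290 + 2·461 + 8·389 + 1·452) / 34 = 9362 / 34 ≈ 275.35
275.4 lies above (smaller y than) the midline 352, so the layout is top-heavy.

top-heavy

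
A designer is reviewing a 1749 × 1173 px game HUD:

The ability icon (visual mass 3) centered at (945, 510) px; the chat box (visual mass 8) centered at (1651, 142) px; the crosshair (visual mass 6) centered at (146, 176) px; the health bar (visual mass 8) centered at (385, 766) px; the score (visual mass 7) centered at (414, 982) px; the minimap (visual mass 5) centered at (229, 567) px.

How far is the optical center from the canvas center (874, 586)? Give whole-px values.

Total weight = 3 + 8 + 6 + 8 + 7 + 5 = 37.
Σw·x = 3·945 + 8·1651 + 6·146 + 8·385 + 7·414 + 5·229 = 24042, so x̄ = 24042/37 ≈ 649.78.
Σw·y = 3·510 + 8·142 + 6·176 + 8·766 + 7·982 + 5·567 = 19559, so ȳ = 19559/37 ≈ 528.62.
Offset from (874, 586): Δx ≈ -224.22, Δy ≈ -57.38; distance = √(Δx² + Δy²) ≈ 231.44.

≈ 231 px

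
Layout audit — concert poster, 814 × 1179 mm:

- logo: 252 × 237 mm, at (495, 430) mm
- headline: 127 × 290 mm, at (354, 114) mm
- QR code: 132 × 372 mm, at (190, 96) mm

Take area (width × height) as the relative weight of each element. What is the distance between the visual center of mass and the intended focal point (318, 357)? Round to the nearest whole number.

Areas: logo 252·237 = 59724, headline 127·290 = 36830, QR code 132·372 = 49104. Total weight = 145658.
Σw·x = 59724·495 + 36830·354 + 49104·190 = 51930960, so x̄ = 51930960/145658 ≈ 356.53.
Σw·y = 59724·430 + 36830·114 + 49104·96 = 34593924, so ȳ = 34593924/145658 ≈ 237.50.
From (318, 357): dx = 38.53, dy = -119.50, so the distance is √(dx²+dy²) ≈ 125.56.

≈ 126 mm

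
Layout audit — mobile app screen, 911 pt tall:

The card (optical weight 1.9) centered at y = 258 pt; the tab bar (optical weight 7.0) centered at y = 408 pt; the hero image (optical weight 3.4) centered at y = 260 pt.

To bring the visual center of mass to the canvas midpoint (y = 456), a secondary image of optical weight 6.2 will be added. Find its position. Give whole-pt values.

With the secondary image, Σw becomes 1.9 + 7.0 + 3.4 + 6.2 = 18.5.
y: target moment 18.5×456 = 8436.0; current 1.9·258 + 7.0·408 + 3.4·260 = 4230.2; the secondary image supplies 4205.8, so y = 4205.8/6.2 ≈ 678.35.

y ≈ 678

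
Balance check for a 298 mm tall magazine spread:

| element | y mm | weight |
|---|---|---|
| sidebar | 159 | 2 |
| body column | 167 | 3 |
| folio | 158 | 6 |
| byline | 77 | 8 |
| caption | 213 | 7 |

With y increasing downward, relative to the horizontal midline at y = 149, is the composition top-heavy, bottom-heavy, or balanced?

balanced

Σw = 2 + 3 + 6 + 8 + 7 = 26.
y-moment: 2·159 + 3·167 + 6·158 + 8·77 + 7·213 = 3874; centroid 3874/26 ≈ 149.00.
The centroid 149.00 matches the midline at 149, so the layout is balanced.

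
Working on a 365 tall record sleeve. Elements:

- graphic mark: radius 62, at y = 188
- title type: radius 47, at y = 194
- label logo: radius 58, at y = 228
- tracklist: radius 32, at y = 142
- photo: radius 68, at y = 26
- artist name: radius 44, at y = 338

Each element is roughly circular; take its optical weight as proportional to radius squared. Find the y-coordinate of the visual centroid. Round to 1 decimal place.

Weights ∝ r²: graphic mark 62² = 3844, title type 47² = 2209, label logo 58² = 3364, tracklist 32² = 1024, photo 68² = 4624, artist name 44² = 1936; Σw = 17001.
y-moment: 3844·188 + 2209·194 + 3364·228 + 1024·142 + 4624·26 + 1936·338 = 2838210; centroid 2838210/17001 ≈ 166.94.

y ≈ 166.9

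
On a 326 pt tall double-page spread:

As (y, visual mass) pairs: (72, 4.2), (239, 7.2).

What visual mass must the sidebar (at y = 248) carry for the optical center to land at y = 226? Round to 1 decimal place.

Existing Σw = 11.4 (4.2 + 7.2); existing moment 4.2·72 + 7.2·239 = 2023.2.
Set Σw·y/Σw = 226: (2023.2 + 248w) = 226·(11.4 + w).
So w = (226·11.4 − 2023.2)/(248 − 226) = 553.2/22 ≈ 25.15.

w ≈ 25.1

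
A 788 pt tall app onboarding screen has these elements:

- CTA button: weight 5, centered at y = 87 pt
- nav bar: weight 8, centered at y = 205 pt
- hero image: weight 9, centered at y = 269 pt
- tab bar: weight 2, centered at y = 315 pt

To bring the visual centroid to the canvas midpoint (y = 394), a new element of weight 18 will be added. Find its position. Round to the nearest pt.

After adding the new element, total weight = 5 + 8 + 9 + 2 + 18 = 42.
Along y: (5126 + 18·y) / 42 = 394 (existing moment 5·87 + 8·205 + 9·269 + 2·315 = 5126) ⇒ y = (16548 − 5126) / 18 ≈ 634.56.

y ≈ 635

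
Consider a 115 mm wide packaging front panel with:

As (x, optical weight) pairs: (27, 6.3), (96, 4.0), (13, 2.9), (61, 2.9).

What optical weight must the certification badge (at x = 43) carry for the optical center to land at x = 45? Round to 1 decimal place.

w ≈ 22.1

Existing Σw = 16.1 (6.3 + 4.0 + 2.9 + 2.9); existing moment 6.3·27 + 4.0·96 + 2.9·13 + 2.9·61 = 768.7.
Set Σw·x/Σw = 45: (768.7 + 43w) = 45·(16.1 + w).
So w = (45·16.1 − 768.7)/(43 − 45) = -44.2/-2 ≈ 22.10.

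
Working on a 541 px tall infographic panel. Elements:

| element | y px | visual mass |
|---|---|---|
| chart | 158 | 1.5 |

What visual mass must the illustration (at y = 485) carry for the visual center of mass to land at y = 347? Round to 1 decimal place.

Known: weight 1.5 with moment 1.5·158 = 237.0.
Set Σw·y/Σw = 347: (237.0 + 485w) = 347·(1.5 + w).
So w = (347·1.5 − 237.0)/(485 − 347) = 283.5/138 ≈ 2.05.

w ≈ 2.1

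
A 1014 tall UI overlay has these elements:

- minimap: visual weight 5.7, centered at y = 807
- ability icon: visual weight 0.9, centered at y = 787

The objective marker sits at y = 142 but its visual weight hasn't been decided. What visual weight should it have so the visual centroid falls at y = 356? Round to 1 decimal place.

w ≈ 13.8

Existing Σw = 6.6 (5.7 + 0.9); existing moment 5.7·807 + 0.9·787 = 5308.2.
Balance at y = 356 requires (5308.2 + w·142) / (6.6 + w) = 356.
Solving: w = (356·6.6 − 5308.2) / (142 − 356) = -2958.6 / -214 ≈ 13.83.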